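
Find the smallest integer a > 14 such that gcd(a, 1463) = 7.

1463 = 7·209. Any a with gcd(a, 1463) = 7 is a multiple of 7, say 7s, with s coprime to 209.
Need s > 14/7, so s ≥ 3. First s ≥ 3 with gcd(s, 209) = 1 is s = 3. Thus a = 7·3 = 21.

21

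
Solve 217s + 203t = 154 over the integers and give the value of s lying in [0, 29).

Reduce mod 203: 217s ≡ 154 (mod 203). With g = gcd(217, 203) = 7 dividing 154, divide through: 31s ≡ 22 (mod 29).
Since gcd(31, 29) = 1, s ≡ 22·(31)⁻¹ ≡ 11 (mod 29). Smallest non-negative: 11.

11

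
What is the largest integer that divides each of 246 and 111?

Euclid: 246 = 2·111 + 24; 111 = 4·24 + 15; 24 = 1·15 + 9; 15 = 1·9 + 6; 9 = 1·6 + 3; 6 = 2·3 + 0. Last nonzero remainder: 3.

3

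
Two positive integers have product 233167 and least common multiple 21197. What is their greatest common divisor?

11

From gcd × lcm = pq: gcd = 233167 / 21197 = 11.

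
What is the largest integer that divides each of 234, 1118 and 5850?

26

gcd(234, 1118): 1118 = 4·234 + 182; 234 = 1·182 + 52; 182 = 3·52 + 26; 52 = 2·26 + 0 → 26
gcd(26, 5850): 5850 = 225·26 + 0 → 26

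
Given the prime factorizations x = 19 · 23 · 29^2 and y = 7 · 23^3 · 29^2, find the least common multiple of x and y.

1360915451

max exponent per prime: 7 · 19 · 23^3 · 29^2 = 1360915451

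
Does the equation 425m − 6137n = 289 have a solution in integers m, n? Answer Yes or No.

Yes

By Bézout, 425m − 6137n = 289 has integer solutions iff gcd(425, 6137) | 289.
Euclid: 6137 = 14·425 + 187; 425 = 2·187 + 51; 187 = 3·51 + 34; 51 = 1·34 + 17; 34 = 2·17 + 0. gcd = 17; 289 mod 17 = 0. Yes.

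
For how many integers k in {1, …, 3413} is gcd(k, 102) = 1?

1071

Prime factors of 102: 2, 3, 17. Count integers ≤ 3413 divisible by none of them.
By inclusion–exclusion: 3413 − ⌊3413/2⌋ − ⌊3413/3⌋ − ⌊3413/17⌋ + ⌊3413/6⌋ + ⌊3413/34⌋ + ⌊3413/51⌋ − ⌊3413/102⌋ = 1071.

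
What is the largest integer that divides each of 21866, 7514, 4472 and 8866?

26

gcd(21866, 7514): 21866 = 2·7514 + 6838; 7514 = 1·6838 + 676; 6838 = 10·676 + 78; 676 = 8·78 + 52; 78 = 1·52 + 26; 52 = 2·26 + 0 → 26
gcd(26, 4472): 4472 = 172·26 + 0 → 26
gcd(26, 8866): 8866 = 341·26 + 0 → 26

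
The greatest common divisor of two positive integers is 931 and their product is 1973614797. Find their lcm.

2119887

gcd·lcm = product, so lcm = 1973614797/931 = 2119887.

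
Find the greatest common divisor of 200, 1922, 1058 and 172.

2

gcd(200, 1922): 1922 = 9·200 + 122; 200 = 1·122 + 78; 122 = 1·78 + 44; 78 = 1·44 + 34; 44 = 1·34 + 10; 34 = 3·10 + 4; 10 = 2·4 + 2; 4 = 2·2 + 0 → 2
gcd(2, 1058): 1058 = 529·2 + 0 → 2
gcd(2, 172): 172 = 86·2 + 0 → 2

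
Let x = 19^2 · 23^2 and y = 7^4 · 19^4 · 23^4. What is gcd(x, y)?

min exponent per shared prime: 19^2 · 23^2 = 190969

190969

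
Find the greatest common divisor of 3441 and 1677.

3

Euclid: 3441 = 2·1677 + 87; 1677 = 19·87 + 24; 87 = 3·24 + 15; 24 = 1·15 + 9; 15 = 1·9 + 6; 9 = 1·6 + 3; 6 = 2·3 + 0. Last nonzero remainder: 3.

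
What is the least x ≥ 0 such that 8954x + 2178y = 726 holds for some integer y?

Euclid: 8954 = 4·2178 + 242; 2178 = 9·242 + 0 → gcd = 242; 726 = 242·3.
Back-substitution yields 8954·(1) + 2178·(-4) = 242, so one solution is x = 1·3 = 3, y = -4·3 = -12.
Solutions in x differ by 2178/242 = 9; the one in [0, 9) is 3 mod 9 = 3.

3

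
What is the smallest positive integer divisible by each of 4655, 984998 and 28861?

152674690

4655 = 5 · 7² · 19; 984998 = 2 · 7² · 19 · 23²; 28861 = 7² · 19 · 31
lcm takes max exponent of each prime: 2 · 5 · 7² · 19 · 23² · 31 = 152674690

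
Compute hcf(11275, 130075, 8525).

275

gcd(11275, 130075): 130075 = 11·11275 + 6050; 11275 = 1·6050 + 5225; 6050 = 1·5225 + 825; 5225 = 6·825 + 275; 825 = 3·275 + 0 → 275
gcd(275, 8525): 8525 = 31·275 + 0 → 275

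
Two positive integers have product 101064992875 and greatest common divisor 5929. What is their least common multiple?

For any two positive integers, gcd × lcm equals their product. Hence lcm = 101064992875 / 5929 = 17045875.

17045875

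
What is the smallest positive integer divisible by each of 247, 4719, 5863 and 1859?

247 = 13 · 19; 4719 = 3 · 11² · 13; 5863 = 11 · 13 · 41; 1859 = 11 · 13²
lcm takes max exponent of each prime: 3 · 11² · 13² · 19 · 41 = 47789313

47789313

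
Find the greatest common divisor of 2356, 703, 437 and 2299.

19

gcd(2356, 703): 2356 = 3·703 + 247; 703 = 2·247 + 209; 247 = 1·209 + 38; 209 = 5·38 + 19; 38 = 2·19 + 0 → 19
gcd(19, 437): 437 = 23·19 + 0 → 19
gcd(19, 2299): 2299 = 121·19 + 0 → 19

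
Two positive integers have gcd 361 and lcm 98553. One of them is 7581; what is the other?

Using ab = gcd(a,b)·lcm(a,b) = 361·98553 = 35577633, we get b = 35577633/7581 = 4693.

4693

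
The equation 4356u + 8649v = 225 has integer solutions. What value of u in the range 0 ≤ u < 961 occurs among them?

Reduce mod 8649: 4356u ≡ 225 (mod 8649). With g = gcd(4356, 8649) = 9 dividing 225, divide through: 484u ≡ 25 (mod 961).
Since gcd(484, 961) = 1, u ≡ 25·(484)⁻¹ ≡ 419 (mod 961). Smallest non-negative: 419.

419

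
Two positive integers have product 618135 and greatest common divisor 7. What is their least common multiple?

For any two positive integers, gcd × lcm equals their product. Hence lcm = 618135 / 7 = 88305.

88305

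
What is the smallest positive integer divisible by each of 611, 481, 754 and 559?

611 = 13 · 47; 481 = 13 · 37; 754 = 2 · 13 · 29; 559 = 13 · 43
lcm takes max exponent of each prime: 2 · 13 · 29 · 37 · 43 · 47 = 56381858

56381858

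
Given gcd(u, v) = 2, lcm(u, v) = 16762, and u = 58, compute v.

578

Using uv = gcd(u,v)·lcm(u,v) = 2·16762 = 33524, we get v = 33524/58 = 578.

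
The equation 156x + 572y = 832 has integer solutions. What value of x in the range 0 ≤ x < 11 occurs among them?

9

Euclid: 572 = 3·156 + 104; 156 = 1·104 + 52; 104 = 2·52 + 0 → gcd = 52; 832 = 52·16.
Back-substitution yields 156·(4) + 572·(-1) = 52, so one solution is x = 4·16 = 64, y = -1·16 = -16.
Solutions in x differ by 572/52 = 11; the one in [0, 11) is 64 mod 11 = 9.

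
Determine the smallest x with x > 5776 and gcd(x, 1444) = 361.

6137

gcd(x, 1444) = 361 forces 361 | x; write x = 361s. Then gcd(361s, 361·4) = 361·gcd(s, 4), so need gcd(s, 4) = 1.
361s > 5776 gives s ≥ 17. The least s ≥ 17 coprime to 4 is 17, so x = 361·17 = 6137.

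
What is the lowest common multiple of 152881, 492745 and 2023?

1824634735

lcm(152881, 492745) = 152881·492745/gcd = 75331348345/289 = 260662105
lcm(260662105, 2023) = 260662105·2023/gcd = 527319438415/289 = 1824634735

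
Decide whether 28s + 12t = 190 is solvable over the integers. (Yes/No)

gcd(28, 12): 28 = 2·12 + 4; 12 = 3·4 + 0 → 4
4 does not divide 190, so a solution does not exist.

No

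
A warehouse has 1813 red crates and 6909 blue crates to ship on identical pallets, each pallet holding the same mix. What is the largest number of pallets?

Euclid: 6909 = 3·1813 + 1470; 1813 = 1·1470 + 343; 1470 = 4·343 + 98; 343 = 3·98 + 49; 98 = 2·49 + 0. Last nonzero remainder: 49.

49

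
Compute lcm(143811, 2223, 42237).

lcm(143811, 2223) = 143811·2223/gcd = 319691853/171 = 1869543
lcm(1869543, 42237) = 1869543·42237/gcd = 78963887691/2223 = 35521317

35521317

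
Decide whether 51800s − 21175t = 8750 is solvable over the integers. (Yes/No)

By Bézout, 51800s − 21175t = 8750 has integer solutions iff gcd(51800, 21175) | 8750.
Euclid: 51800 = 2·21175 + 9450; 21175 = 2·9450 + 2275; 9450 = 4·2275 + 350; 2275 = 6·350 + 175; 350 = 2·175 + 0. gcd = 175; 8750 mod 175 = 0. Yes.

Yes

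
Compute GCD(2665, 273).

2665 = 5 · 13 · 41
273 = 3 · 7 · 13
Common: 13 = 13

13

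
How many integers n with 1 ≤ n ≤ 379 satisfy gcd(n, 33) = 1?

230

Prime factors of 33: 3, 11. Count integers ≤ 379 divisible by none of them.
By inclusion–exclusion: 379 − ⌊379/3⌋ − ⌊379/11⌋ + ⌊379/33⌋ = 230.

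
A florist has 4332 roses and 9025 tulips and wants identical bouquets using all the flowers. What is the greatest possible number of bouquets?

Euclid: 9025 = 2·4332 + 361; 4332 = 12·361 + 0. Last nonzero remainder: 361.

361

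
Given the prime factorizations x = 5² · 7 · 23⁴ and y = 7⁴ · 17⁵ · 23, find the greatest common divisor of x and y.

min exponent per shared prime: 7 · 23 = 161

161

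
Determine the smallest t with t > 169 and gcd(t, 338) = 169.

507

338 = 169·2. Any t with gcd(t, 338) = 169 is a multiple of 169, say 169s, with s coprime to 2.
Need s > 169/169, so s ≥ 2. First s ≥ 2 with gcd(s, 2) = 1 is s = 3. Thus t = 169·3 = 507.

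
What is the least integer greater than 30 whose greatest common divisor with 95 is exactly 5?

35

Multiples of 5 above 30: 5·7, 5·8, … . Need the cofactor coprime to 95/5 = 19.
Checking s = 7, 8, … the first with gcd(s, 19) = 1 is s = 7, giving 35.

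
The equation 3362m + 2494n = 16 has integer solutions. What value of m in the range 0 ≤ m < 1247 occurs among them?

862

Euclid: 3362 = 1·2494 + 868; 2494 = 2·868 + 758; 868 = 1·758 + 110; 758 = 6·110 + 98; 110 = 1·98 + 12; 98 = 8·12 + 2; 12 = 6·2 + 0 → gcd = 2; 16 = 2·8.
Back-substitution yields 3362·(-204) + 2494·(275) = 2, so one solution is m = -204·8 = -1632, n = 275·8 = 2200.
Solutions in m differ by 2494/2 = 1247; the one in [0, 1247) is -1632 mod 1247 = 862.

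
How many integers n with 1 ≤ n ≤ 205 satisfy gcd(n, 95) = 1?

95 = 5·19. Inclusion–exclusion on these primes:
205 − ⌊205/5⌋ − ⌊205/19⌋ + ⌊205/95⌋ = 156

156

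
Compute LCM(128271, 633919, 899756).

lcm(128271, 633919) = 128271·633919/gcd = 81313424049/1859 = 43740411
lcm(43740411, 899756) = 43740411·899756/gcd = 39355697239716/20449 = 1924578084

1924578084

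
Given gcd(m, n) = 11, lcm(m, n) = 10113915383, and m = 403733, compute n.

275561

Using mn = gcd(m,n)·lcm(m,n) = 11·10113915383 = 111253069213, we get n = 111253069213/403733 = 275561.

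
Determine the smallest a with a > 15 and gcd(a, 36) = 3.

36 = 3·12. Any a with gcd(a, 36) = 3 is a multiple of 3, say 3s, with s coprime to 12.
Need s > 15/3, so s ≥ 6. First s ≥ 6 with gcd(s, 12) = 1 is s = 7. Thus a = 3·7 = 21.

21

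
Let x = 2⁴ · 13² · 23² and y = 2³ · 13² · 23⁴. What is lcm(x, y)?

max exponent per prime: 2⁴ · 13² · 23⁴ = 756690064

756690064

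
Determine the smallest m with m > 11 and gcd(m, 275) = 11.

Multiples of 11 above 11: 11·2, 11·3, … . Need the cofactor coprime to 275/11 = 25.
Checking s = 2, 3, … the first with gcd(s, 25) = 1 is s = 2, giving 22.

22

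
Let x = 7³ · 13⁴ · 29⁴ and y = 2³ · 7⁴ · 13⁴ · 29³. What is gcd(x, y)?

min exponent per shared prime: 7³ · 13⁴ · 29³ = 238924960547

238924960547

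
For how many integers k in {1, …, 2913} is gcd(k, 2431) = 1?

2431 = 11·13·17. Inclusion–exclusion on these primes:
2913 − ⌊2913/11⌋ − ⌊2913/13⌋ − ⌊2913/17⌋ + ⌊2913/143⌋ + ⌊2913/187⌋ + ⌊2913/221⌋ − ⌊2913/2431⌋ = 2301

2301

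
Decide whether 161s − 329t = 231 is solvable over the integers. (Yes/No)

Yes

By Bézout, 161s − 329t = 231 has integer solutions iff gcd(161, 329) | 231.
Euclid: 329 = 2·161 + 7; 161 = 23·7 + 0. gcd = 7; 231 mod 7 = 0. Yes.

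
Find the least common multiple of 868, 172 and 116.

lcm(868, 172) = 868·172/gcd = 149296/4 = 37324
lcm(37324, 116) = 37324·116/gcd = 4329584/4 = 1082396

1082396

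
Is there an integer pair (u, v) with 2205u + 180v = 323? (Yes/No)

No

gcd(2205, 180): 2205 = 12·180 + 45; 180 = 4·45 + 0 → 45
45 does not divide 323, so a solution does not exist.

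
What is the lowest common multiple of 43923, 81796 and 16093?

43923 = 3 · 11⁴; 81796 = 2² · 11² · 13²; 16093 = 7 · 11² · 19
lcm takes max exponent of each prime: 2² · 3 · 7 · 11⁴ · 13² · 19 = 3949029084

3949029084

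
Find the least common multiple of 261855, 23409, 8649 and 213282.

lcm(261855, 23409) = 261855·23409/gcd = 6129763695/9 = 681084855
lcm(681084855, 8649) = 681084855·8649/gcd = 5890702910895/9 = 654522545655
lcm(654522545655, 213282) = 654522545655·213282/gcd = 139597877582389710/2601 = 53670848743710

53670848743710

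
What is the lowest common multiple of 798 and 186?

gcd first: 798 = 4·186 + 54; 186 = 3·54 + 24; 54 = 2·24 + 6; 24 = 4·6 + 0 → gcd = 6
lcm = 798·186/gcd = 148428/6 = 24738

24738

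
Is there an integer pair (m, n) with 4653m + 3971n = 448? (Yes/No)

No

gcd(4653, 3971): 4653 = 1·3971 + 682; 3971 = 5·682 + 561; 682 = 1·561 + 121; 561 = 4·121 + 77; 121 = 1·77 + 44; 77 = 1·44 + 33; 44 = 1·33 + 11; 33 = 3·11 + 0 → 11
11 does not divide 448, so a solution does not exist.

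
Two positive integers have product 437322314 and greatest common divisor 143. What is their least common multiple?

Since gcd(u,v)·lcm(u,v) = uv, lcm = 437322314/143 = 3058198.

3058198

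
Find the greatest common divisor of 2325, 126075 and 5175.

2325 = 3 · 5² · 31; 126075 = 3 · 5² · 41²; 5175 = 3² · 5² · 23
gcd takes min exponent of each prime: 3 · 5² = 75

75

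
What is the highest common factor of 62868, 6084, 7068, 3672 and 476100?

12

62868 = 2² · 3 · 13² · 31; 6084 = 2² · 3² · 13²; 7068 = 2² · 3 · 19 · 31; 3672 = 2³ · 3³ · 17; 476100 = 2² · 3² · 5² · 23²
gcd takes min exponent of each prime: 2² · 3 = 12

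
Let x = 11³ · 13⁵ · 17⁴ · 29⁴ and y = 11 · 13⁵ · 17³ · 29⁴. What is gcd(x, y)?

min exponent per shared prime: 11 · 13⁵ · 17³ · 29⁴ = 14192150318808319

14192150318808319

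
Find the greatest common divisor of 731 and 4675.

731 = 17 · 43
4675 = 5² · 11 · 17
Common: 17 = 17

17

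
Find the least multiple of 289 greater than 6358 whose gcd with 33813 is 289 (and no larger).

33813 = 289·117. Any t with gcd(t, 33813) = 289 is a multiple of 289, say 289s, with s coprime to 117.
Need s > 6358/289, so s ≥ 23. First s ≥ 23 with gcd(s, 117) = 1 is s = 23. Thus t = 289·23 = 6647.

6647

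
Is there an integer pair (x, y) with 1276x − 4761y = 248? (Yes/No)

Yes

By Bézout, 1276x − 4761y = 248 has integer solutions iff gcd(1276, 4761) | 248.
Euclid: 4761 = 3·1276 + 933; 1276 = 1·933 + 343; 933 = 2·343 + 247; 343 = 1·247 + 96; 247 = 2·96 + 55; 96 = 1·55 + 41; 55 = 1·41 + 14; 41 = 2·14 + 13; 14 = 1·13 + 1; 13 = 13·1 + 0. gcd = 1; 248 mod 1 = 0. Yes.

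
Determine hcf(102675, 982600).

25

102675 = 3 · 5² · 37²
982600 = 2³ · 5² · 17³
Common: 5² = 25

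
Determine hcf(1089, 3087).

9

1089 = 3² · 11²
3087 = 3² · 7³
Common: 3² = 9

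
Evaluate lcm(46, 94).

2162

46 = 2 · 23; 94 = 2 · 47
max exponents: 2 · 23 · 47 = 2162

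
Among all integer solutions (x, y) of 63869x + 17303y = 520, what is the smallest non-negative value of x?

Reduce mod 17303: 63869x ≡ 520 (mod 17303). With g = gcd(63869, 17303) = 13 dividing 520, divide through: 4913x ≡ 40 (mod 1331).
Since gcd(4913, 1331) = 1, x ≡ 40·(4913)⁻¹ ≡ 463 (mod 1331). Smallest non-negative: 463.

463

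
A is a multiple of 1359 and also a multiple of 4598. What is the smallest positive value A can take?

gcd first: 4598 = 3·1359 + 521; 1359 = 2·521 + 317; 521 = 1·317 + 204; 317 = 1·204 + 113; 204 = 1·113 + 91; 113 = 1·91 + 22; 91 = 4·22 + 3; 22 = 7·3 + 1; 3 = 3·1 + 0 → gcd = 1
lcm = 1359·4598/gcd = 6248682/1 = 6248682

6248682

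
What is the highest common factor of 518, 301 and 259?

7

gcd(518, 301): 518 = 1·301 + 217; 301 = 1·217 + 84; 217 = 2·84 + 49; 84 = 1·49 + 35; 49 = 1·35 + 14; 35 = 2·14 + 7; 14 = 2·7 + 0 → 7
gcd(7, 259): 259 = 37·7 + 0 → 7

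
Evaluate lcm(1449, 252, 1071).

98532

1449 = 3² · 7 · 23; 252 = 2² · 3² · 7; 1071 = 3² · 7 · 17
lcm takes max exponent of each prime: 2² · 3² · 7 · 17 · 23 = 98532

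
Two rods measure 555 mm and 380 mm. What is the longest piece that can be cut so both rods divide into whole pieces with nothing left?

5

555 = 3 · 5 · 37
380 = 2² · 5 · 19
Common: 5 = 5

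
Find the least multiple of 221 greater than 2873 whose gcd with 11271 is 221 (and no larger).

11271 = 221·51. Any t with gcd(t, 11271) = 221 is a multiple of 221, say 221s, with s coprime to 51.
Need s > 2873/221, so s ≥ 14. First s ≥ 14 with gcd(s, 51) = 1 is s = 14. Thus t = 221·14 = 3094.

3094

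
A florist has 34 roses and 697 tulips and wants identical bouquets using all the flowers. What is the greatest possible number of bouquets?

17

34 = 2 · 17
697 = 17 · 41
Common: 17 = 17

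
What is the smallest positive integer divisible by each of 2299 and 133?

16093

gcd first: 2299 = 17·133 + 38; 133 = 3·38 + 19; 38 = 2·19 + 0 → gcd = 19
lcm = 2299·133/gcd = 305767/19 = 16093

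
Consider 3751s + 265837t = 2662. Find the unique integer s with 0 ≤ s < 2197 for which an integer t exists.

1489

gcd(3751, 265837) = 121 (Euclid: 265837 = 70·3751 + 3267; 3751 = 1·3267 + 484; 3267 = 6·484 + 363; 484 = 1·363 + 121; 363 = 3·121 + 0), and 121 | 2662.
Extended Euclid: 3751·(567) + 265837·(-8) = 121. Scale by 22: s₀ = 12474.
General solution s = s₀ + 2197k; reducing mod 2197 gives s = 1489 (and t = -21).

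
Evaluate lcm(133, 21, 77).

133 = 7 · 19; 21 = 3 · 7; 77 = 7 · 11
lcm takes max exponent of each prime: 3 · 7 · 11 · 19 = 4389

4389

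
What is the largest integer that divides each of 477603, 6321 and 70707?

147

gcd(477603, 6321): 477603 = 75·6321 + 3528; 6321 = 1·3528 + 2793; 3528 = 1·2793 + 735; 2793 = 3·735 + 588; 735 = 1·588 + 147; 588 = 4·147 + 0 → 147
gcd(147, 70707): 70707 = 481·147 + 0 → 147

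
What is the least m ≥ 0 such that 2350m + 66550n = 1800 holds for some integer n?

199

Reduce mod 66550: 2350m ≡ 1800 (mod 66550). With g = gcd(2350, 66550) = 50 dividing 1800, divide through: 47m ≡ 36 (mod 1331).
Since gcd(47, 1331) = 1, m ≡ 36·(47)⁻¹ ≡ 199 (mod 1331). Smallest non-negative: 199.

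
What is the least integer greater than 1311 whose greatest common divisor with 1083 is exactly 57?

gcd(x, 1083) = 57 forces 57 | x; write x = 57s. Then gcd(57s, 57·19) = 57·gcd(s, 19), so need gcd(s, 19) = 1.
57s > 1311 gives s ≥ 24. The least s ≥ 24 coprime to 19 is 24, so x = 57·24 = 1368.

1368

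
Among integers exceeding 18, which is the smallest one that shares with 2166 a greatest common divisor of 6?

24

2166 = 6·361. Any t with gcd(t, 2166) = 6 is a multiple of 6, say 6s, with s coprime to 361.
Need s > 18/6, so s ≥ 4. First s ≥ 4 with gcd(s, 361) = 1 is s = 4. Thus t = 6·4 = 24.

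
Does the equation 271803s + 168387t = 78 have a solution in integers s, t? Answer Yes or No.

gcd(271803, 168387): 271803 = 1·168387 + 103416; 168387 = 1·103416 + 64971; 103416 = 1·64971 + 38445; 64971 = 1·38445 + 26526; 38445 = 1·26526 + 11919; 26526 = 2·11919 + 2688; 11919 = 4·2688 + 1167; 2688 = 2·1167 + 354; 1167 = 3·354 + 105; 354 = 3·105 + 39; 105 = 2·39 + 27; 39 = 1·27 + 12; 27 = 2·12 + 3; 12 = 4·3 + 0 → 3
3 divides 78, so a solution exists.

Yes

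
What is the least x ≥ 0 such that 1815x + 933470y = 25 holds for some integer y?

gcd(1815, 933470) = 5 (Euclid: 933470 = 514·1815 + 560; 1815 = 3·560 + 135; 560 = 4·135 + 20; 135 = 6·20 + 15; 20 = 1·15 + 5; 15 = 3·5 + 0), and 5 | 25.
Extended Euclid: 1815·(-48345) + 933470·(94) = 5. Scale by 5: x₀ = -241725.
General solution x = x₀ + 186694t; reducing mod 186694 gives x = 131663 (and y = -256).

131663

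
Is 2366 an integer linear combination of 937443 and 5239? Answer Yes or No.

gcd(937443, 5239): 937443 = 178·5239 + 4901; 5239 = 1·4901 + 338; 4901 = 14·338 + 169; 338 = 2·169 + 0 → 169
169 divides 2366, so a solution exists.

Yes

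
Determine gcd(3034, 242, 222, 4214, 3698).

gcd(3034, 242): 3034 = 12·242 + 130; 242 = 1·130 + 112; 130 = 1·112 + 18; 112 = 6·18 + 4; 18 = 4·4 + 2; 4 = 2·2 + 0 → 2
gcd(2, 222): 222 = 111·2 + 0 → 2
gcd(2, 4214): 4214 = 2107·2 + 0 → 2
gcd(2, 3698): 3698 = 1849·2 + 0 → 2

2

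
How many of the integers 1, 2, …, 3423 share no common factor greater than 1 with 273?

Prime factors of 273: 3, 7, 13. Count integers ≤ 3423 divisible by none of them.
By inclusion–exclusion: 3423 − ⌊3423/3⌋ − ⌊3423/7⌋ − ⌊3423/13⌋ + ⌊3423/21⌋ + ⌊3423/39⌋ + ⌊3423/91⌋ − ⌊3423/273⌋ = 1805.

1805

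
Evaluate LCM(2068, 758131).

142528628

gcd first: 758131 = 366·2068 + 1243; 2068 = 1·1243 + 825; 1243 = 1·825 + 418; 825 = 1·418 + 407; 418 = 1·407 + 11; 407 = 37·11 + 0 → gcd = 11
lcm = 2068·758131/gcd = 1567814908/11 = 142528628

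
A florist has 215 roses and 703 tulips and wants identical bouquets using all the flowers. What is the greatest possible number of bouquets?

1

Euclid: 703 = 3·215 + 58; 215 = 3·58 + 41; 58 = 1·41 + 17; 41 = 2·17 + 7; 17 = 2·7 + 3; 7 = 2·3 + 1; 3 = 3·1 + 0. Last nonzero remainder: 1.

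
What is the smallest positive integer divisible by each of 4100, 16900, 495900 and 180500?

326428654500

lcm(4100, 16900) = 4100·16900/gcd = 69290000/100 = 692900
lcm(692900, 495900) = 692900·495900/gcd = 343609110000/100 = 3436091100
lcm(3436091100, 180500) = 3436091100·180500/gcd = 620214443550000/1900 = 326428654500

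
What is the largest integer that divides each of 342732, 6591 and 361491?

342732 = 2² · 3 · 13⁴; 6591 = 3 · 13³; 361491 = 3 · 13² · 23 · 31
gcd takes min exponent of each prime: 3 · 13² = 507

507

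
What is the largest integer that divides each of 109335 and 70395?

15

Euclid: 109335 = 1·70395 + 38940; 70395 = 1·38940 + 31455; 38940 = 1·31455 + 7485; 31455 = 4·7485 + 1515; 7485 = 4·1515 + 1425; 1515 = 1·1425 + 90; 1425 = 15·90 + 75; 90 = 1·75 + 15; 75 = 5·15 + 0. Last nonzero remainder: 15.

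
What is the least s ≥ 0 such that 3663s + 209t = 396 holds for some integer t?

15

gcd(3663, 209) = 11 (Euclid: 3663 = 17·209 + 110; 209 = 1·110 + 99; 110 = 1·99 + 11; 99 = 9·11 + 0), and 11 | 396.
Extended Euclid: 3663·(2) + 209·(-35) = 11. Scale by 36: s₀ = 72.
General solution s = s₀ + 19k; reducing mod 19 gives s = 15 (and t = -261).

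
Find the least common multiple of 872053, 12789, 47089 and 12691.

1531104438591

872053 = 7² · 13 · 37²; 12789 = 3² · 7² · 29; 47089 = 7² · 31²; 12691 = 7³ · 37
lcm takes max exponent of each prime: 3² · 7³ · 13 · 29 · 31² · 37² = 1531104438591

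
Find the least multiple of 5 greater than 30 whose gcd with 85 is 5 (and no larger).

85 = 5·17. Any t with gcd(t, 85) = 5 is a multiple of 5, say 5s, with s coprime to 17.
Need s > 30/5, so s ≥ 7. First s ≥ 7 with gcd(s, 17) = 1 is s = 7. Thus t = 5·7 = 35.

35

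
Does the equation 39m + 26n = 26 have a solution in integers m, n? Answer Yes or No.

Yes

By Bézout, 39m + 26n = 26 has integer solutions iff gcd(39, 26) | 26.
Euclid: 39 = 1·26 + 13; 26 = 2·13 + 0. gcd = 13; 26 mod 13 = 0. Yes.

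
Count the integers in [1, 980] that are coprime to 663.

569

Prime factors of 663: 3, 13, 17. Count integers ≤ 980 divisible by none of them.
By inclusion–exclusion: 980 − ⌊980/3⌋ − ⌊980/13⌋ − ⌊980/17⌋ + ⌊980/39⌋ + ⌊980/51⌋ + ⌊980/221⌋ − ⌊980/663⌋ = 569.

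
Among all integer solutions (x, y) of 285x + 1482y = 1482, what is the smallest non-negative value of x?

0

Euclid: 1482 = 5·285 + 57; 285 = 5·57 + 0 → gcd = 57; 1482 = 57·26.
Back-substitution yields 285·(-5) + 1482·(1) = 57, so one solution is x = -5·26 = -130, y = 1·26 = 26.
Solutions in x differ by 1482/57 = 26; the one in [0, 26) is -130 mod 26 = 0.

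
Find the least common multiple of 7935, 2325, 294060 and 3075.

7935 = 3 · 5 · 23²; 2325 = 3 · 5² · 31; 294060 = 2² · 3 · 5 · 13² · 29; 3075 = 3 · 5² · 41
lcm takes max exponent of each prime: 2² · 3 · 5² · 13² · 23² · 29 · 31 · 41 = 988569437700

988569437700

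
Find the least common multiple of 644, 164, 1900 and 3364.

10547737900

644 = 2² · 7 · 23; 164 = 2² · 41; 1900 = 2² · 5² · 19; 3364 = 2² · 29²
lcm takes max exponent of each prime: 2² · 5² · 7 · 19 · 23 · 29² · 41 = 10547737900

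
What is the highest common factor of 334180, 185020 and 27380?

20

gcd(334180, 185020): 334180 = 1·185020 + 149160; 185020 = 1·149160 + 35860; 149160 = 4·35860 + 5720; 35860 = 6·5720 + 1540; 5720 = 3·1540 + 1100; 1540 = 1·1100 + 440; 1100 = 2·440 + 220; 440 = 2·220 + 0 → 220
gcd(220, 27380): 27380 = 124·220 + 100; 220 = 2·100 + 20; 100 = 5·20 + 0 → 20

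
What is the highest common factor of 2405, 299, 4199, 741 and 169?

13

2405 = 5 · 13 · 37; 299 = 13 · 23; 4199 = 13 · 17 · 19; 741 = 3 · 13 · 19; 169 = 13²
gcd takes min exponent of each prime: 13 = 13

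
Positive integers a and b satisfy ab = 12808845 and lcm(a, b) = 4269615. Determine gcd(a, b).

From gcd × lcm = ab: gcd = 12808845 / 4269615 = 3.

3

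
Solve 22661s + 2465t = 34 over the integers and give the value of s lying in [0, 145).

114

gcd(22661, 2465) = 17 (Euclid: 22661 = 9·2465 + 476; 2465 = 5·476 + 85; 476 = 5·85 + 51; 85 = 1·51 + 34; 51 = 1·34 + 17; 34 = 2·17 + 0), and 17 | 34.
Extended Euclid: 22661·(57) + 2465·(-524) = 17. Scale by 2: s₀ = 114.
General solution s = s₀ + 145k; reducing mod 145 gives s = 114 (and t = -1048).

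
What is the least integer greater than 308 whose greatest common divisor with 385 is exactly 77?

462

385 = 77·5. Any t with gcd(t, 385) = 77 is a multiple of 77, say 77s, with s coprime to 5.
Need s > 308/77, so s ≥ 5. First s ≥ 5 with gcd(s, 5) = 1 is s = 6. Thus t = 77·6 = 462.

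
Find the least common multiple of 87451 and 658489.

87451 = 7 · 13 · 31²; 658489 = 13 · 37³
max exponents: 7 · 13 · 31² · 37³ = 4429655503

4429655503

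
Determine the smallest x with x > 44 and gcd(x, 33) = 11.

gcd(x, 33) = 11 forces 11 | x; write x = 11s. Then gcd(11s, 11·3) = 11·gcd(s, 3), so need gcd(s, 3) = 1.
11s > 44 gives s ≥ 5. The least s ≥ 5 coprime to 3 is 5, so x = 11·5 = 55.

55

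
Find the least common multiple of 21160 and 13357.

gcd first: 21160 = 1·13357 + 7803; 13357 = 1·7803 + 5554; 7803 = 1·5554 + 2249; 5554 = 2·2249 + 1056; 2249 = 2·1056 + 137; 1056 = 7·137 + 97; 137 = 1·97 + 40; 97 = 2·40 + 17; 40 = 2·17 + 6; 17 = 2·6 + 5; 6 = 1·5 + 1; 5 = 5·1 + 0 → gcd = 1
lcm = 21160·13357/gcd = 282634120/1 = 282634120

282634120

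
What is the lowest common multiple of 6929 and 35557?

246374453

6929 = 13² · 41; 35557 = 31² · 37
max exponents: 13² · 31² · 37 · 41 = 246374453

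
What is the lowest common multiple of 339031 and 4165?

1695155

gcd first: 339031 = 81·4165 + 1666; 4165 = 2·1666 + 833; 1666 = 2·833 + 0 → gcd = 833
lcm = 339031·4165/gcd = 1412064115/833 = 1695155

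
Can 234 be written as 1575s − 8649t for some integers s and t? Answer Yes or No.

By Bézout, 1575s − 8649t = 234 has integer solutions iff gcd(1575, 8649) | 234.
Euclid: 8649 = 5·1575 + 774; 1575 = 2·774 + 27; 774 = 28·27 + 18; 27 = 1·18 + 9; 18 = 2·9 + 0. gcd = 9; 234 mod 9 = 0. Yes.

Yes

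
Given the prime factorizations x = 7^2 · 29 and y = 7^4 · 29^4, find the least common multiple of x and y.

max exponent per prime: 7^4 · 29^4 = 1698181681

1698181681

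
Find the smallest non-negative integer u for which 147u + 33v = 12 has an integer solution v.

3

Reduce mod 33: 147u ≡ 12 (mod 33). With g = gcd(147, 33) = 3 dividing 12, divide through: 49u ≡ 4 (mod 11).
Since gcd(49, 11) = 1, u ≡ 4·(49)⁻¹ ≡ 3 (mod 11). Smallest non-negative: 3.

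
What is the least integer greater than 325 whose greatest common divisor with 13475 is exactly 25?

375

gcd(m, 13475) = 25 forces 25 | m; write m = 25s. Then gcd(25s, 25·539) = 25·gcd(s, 539), so need gcd(s, 539) = 1.
25s > 325 gives s ≥ 14. The least s ≥ 14 coprime to 539 is 15, so m = 25·15 = 375.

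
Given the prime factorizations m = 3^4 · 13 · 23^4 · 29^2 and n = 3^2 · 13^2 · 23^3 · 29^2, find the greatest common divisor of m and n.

1197196299

min exponent per shared prime: 3^2 · 13 · 23^3 · 29^2 = 1197196299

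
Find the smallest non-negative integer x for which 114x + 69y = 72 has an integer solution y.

gcd(114, 69) = 3 (Euclid: 114 = 1·69 + 45; 69 = 1·45 + 24; 45 = 1·24 + 21; 24 = 1·21 + 3; 21 = 7·3 + 0), and 3 | 72.
Extended Euclid: 114·(-3) + 69·(5) = 3. Scale by 24: x₀ = -72.
General solution x = x₀ + 23t; reducing mod 23 gives x = 20 (and y = -32).

20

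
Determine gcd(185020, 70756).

185020 = 2² · 5 · 11 · 29²
70756 = 2² · 7² · 19²
Common: 2² = 4

4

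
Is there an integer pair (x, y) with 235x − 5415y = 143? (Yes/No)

gcd(235, 5415): 5415 = 23·235 + 10; 235 = 23·10 + 5; 10 = 2·5 + 0 → 5
5 does not divide 143, so a solution does not exist.

No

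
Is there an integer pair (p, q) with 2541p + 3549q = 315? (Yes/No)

By Bézout, 2541p + 3549q = 315 has integer solutions iff gcd(2541, 3549) | 315.
Euclid: 3549 = 1·2541 + 1008; 2541 = 2·1008 + 525; 1008 = 1·525 + 483; 525 = 1·483 + 42; 483 = 11·42 + 21; 42 = 2·21 + 0. gcd = 21; 315 mod 21 = 0. Yes.

Yes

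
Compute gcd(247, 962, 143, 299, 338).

13

247 = 13 · 19; 962 = 2 · 13 · 37; 143 = 11 · 13; 299 = 13 · 23; 338 = 2 · 13²
gcd takes min exponent of each prime: 13 = 13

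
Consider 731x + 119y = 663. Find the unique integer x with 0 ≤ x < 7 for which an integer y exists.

Euclid: 731 = 6·119 + 17; 119 = 7·17 + 0 → gcd = 17; 663 = 17·39.
Back-substitution yields 731·(1) + 119·(-6) = 17, so one solution is x = 1·39 = 39, y = -6·39 = -234.
Solutions in x differ by 119/17 = 7; the one in [0, 7) is 39 mod 7 = 4.

4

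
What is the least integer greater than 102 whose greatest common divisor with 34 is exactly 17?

34 = 17·2. Any x with gcd(x, 34) = 17 is a multiple of 17, say 17s, with s coprime to 2.
Need s > 102/17, so s ≥ 7. First s ≥ 7 with gcd(s, 2) = 1 is s = 7. Thus x = 17·7 = 119.

119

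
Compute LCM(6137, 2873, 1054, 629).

6137 = 17 · 19²; 2873 = 13² · 17; 1054 = 2 · 17 · 31; 629 = 17 · 37
lcm takes max exponent of each prime: 2 · 13² · 17 · 19² · 31 · 37 = 2379228982

2379228982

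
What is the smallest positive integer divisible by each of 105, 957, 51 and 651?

17651865

lcm(105, 957) = 105·957/gcd = 100485/3 = 33495
lcm(33495, 51) = 33495·51/gcd = 1708245/3 = 569415
lcm(569415, 651) = 569415·651/gcd = 370689165/21 = 17651865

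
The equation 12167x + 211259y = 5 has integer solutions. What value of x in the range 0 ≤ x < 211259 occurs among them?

gcd(12167, 211259) = 1 (Euclid: 211259 = 17·12167 + 4420; 12167 = 2·4420 + 3327; 4420 = 1·3327 + 1093; 3327 = 3·1093 + 48; 1093 = 22·48 + 37; 48 = 1·37 + 11; 37 = 3·11 + 4; 11 = 2·4 + 3; 4 = 1·3 + 1; 3 = 3·1 + 0), and 1 | 5.
Extended Euclid: 12167·(-57212) + 211259·(3295) = 1. Scale by 5: x₀ = -286060.
General solution x = x₀ + 211259t; reducing mod 211259 gives x = 136458 (and y = -7859).

136458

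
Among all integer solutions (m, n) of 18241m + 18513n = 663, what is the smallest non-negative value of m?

474

Reduce mod 18513: 18241m ≡ 663 (mod 18513). With g = gcd(18241, 18513) = 17 dividing 663, divide through: 1073m ≡ 39 (mod 1089).
Since gcd(1073, 1089) = 1, m ≡ 39·(1073)⁻¹ ≡ 474 (mod 1089). Smallest non-negative: 474.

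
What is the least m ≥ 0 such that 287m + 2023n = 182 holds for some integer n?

Euclid: 2023 = 7·287 + 14; 287 = 20·14 + 7; 14 = 2·7 + 0 → gcd = 7; 182 = 7·26.
Back-substitution yields 287·(141) + 2023·(-20) = 7, so one solution is m = 141·26 = 3666, n = -20·26 = -520.
Solutions in m differ by 2023/7 = 289; the one in [0, 289) is 3666 mod 289 = 198.

198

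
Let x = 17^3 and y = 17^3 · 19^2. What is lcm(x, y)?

max exponent per prime: 17^3 · 19^2 = 1773593

1773593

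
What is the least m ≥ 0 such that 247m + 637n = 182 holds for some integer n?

gcd(247, 637) = 13 (Euclid: 637 = 2·247 + 143; 247 = 1·143 + 104; 143 = 1·104 + 39; 104 = 2·39 + 26; 39 = 1·26 + 13; 26 = 2·13 + 0), and 13 | 182.
Extended Euclid: 247·(-18) + 637·(7) = 13. Scale by 14: m₀ = -252.
General solution m = m₀ + 49t; reducing mod 49 gives m = 42 (and n = -16).

42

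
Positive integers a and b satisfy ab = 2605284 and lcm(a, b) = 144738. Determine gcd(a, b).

From gcd × lcm = ab: gcd = 2605284 / 144738 = 18.

18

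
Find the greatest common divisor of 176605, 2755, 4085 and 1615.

gcd(176605, 2755): 176605 = 64·2755 + 285; 2755 = 9·285 + 190; 285 = 1·190 + 95; 190 = 2·95 + 0 → 95
gcd(95, 4085): 4085 = 43·95 + 0 → 95
gcd(95, 1615): 1615 = 17·95 + 0 → 95

95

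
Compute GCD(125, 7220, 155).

5

gcd(125, 7220): 7220 = 57·125 + 95; 125 = 1·95 + 30; 95 = 3·30 + 5; 30 = 6·5 + 0 → 5
gcd(5, 155): 155 = 31·5 + 0 → 5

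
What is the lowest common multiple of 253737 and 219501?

6188391693

gcd first: 253737 = 1·219501 + 34236; 219501 = 6·34236 + 14085; 34236 = 2·14085 + 6066; 14085 = 2·6066 + 1953; 6066 = 3·1953 + 207; 1953 = 9·207 + 90; 207 = 2·90 + 27; 90 = 3·27 + 9; 27 = 3·9 + 0 → gcd = 9
lcm = 253737·219501/gcd = 55695525237/9 = 6188391693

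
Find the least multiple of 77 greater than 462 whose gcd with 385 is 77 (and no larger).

Multiples of 77 above 462: 77·7, 77·8, … . Need the cofactor coprime to 385/77 = 5.
Checking s = 7, 8, … the first with gcd(s, 5) = 1 is s = 7, giving 539.

539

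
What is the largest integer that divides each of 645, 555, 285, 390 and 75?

gcd(645, 555): 645 = 1·555 + 90; 555 = 6·90 + 15; 90 = 6·15 + 0 → 15
gcd(15, 285): 285 = 19·15 + 0 → 15
gcd(15, 390): 390 = 26·15 + 0 → 15
gcd(15, 75): 75 = 5·15 + 0 → 15

15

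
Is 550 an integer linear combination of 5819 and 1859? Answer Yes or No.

Yes

By Bézout, 5819s − 1859t = 550 has integer solutions iff gcd(5819, 1859) | 550.
Euclid: 5819 = 3·1859 + 242; 1859 = 7·242 + 165; 242 = 1·165 + 77; 165 = 2·77 + 11; 77 = 7·11 + 0. gcd = 11; 550 mod 11 = 0. Yes.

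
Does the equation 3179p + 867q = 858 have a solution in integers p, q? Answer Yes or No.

No

By Bézout, 3179p + 867q = 858 has integer solutions iff gcd(3179, 867) | 858.
Euclid: 3179 = 3·867 + 578; 867 = 1·578 + 289; 578 = 2·289 + 0. gcd = 289; 858 mod 289 = 280. No.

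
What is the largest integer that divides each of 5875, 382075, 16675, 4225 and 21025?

25

gcd(5875, 382075): 382075 = 65·5875 + 200; 5875 = 29·200 + 75; 200 = 2·75 + 50; 75 = 1·50 + 25; 50 = 2·25 + 0 → 25
gcd(25, 16675): 16675 = 667·25 + 0 → 25
gcd(25, 4225): 4225 = 169·25 + 0 → 25
gcd(25, 21025): 21025 = 841·25 + 0 → 25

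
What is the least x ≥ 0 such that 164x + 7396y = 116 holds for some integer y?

gcd(164, 7396) = 4 (Euclid: 7396 = 45·164 + 16; 164 = 10·16 + 4; 16 = 4·4 + 0), and 4 | 116.
Extended Euclid: 164·(451) + 7396·(-10) = 4. Scale by 29: x₀ = 13079.
General solution x = x₀ + 1849t; reducing mod 1849 gives x = 136 (and y = -3).

136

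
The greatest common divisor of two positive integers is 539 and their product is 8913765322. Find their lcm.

16537598

gcd·lcm = product, so lcm = 8913765322/539 = 16537598.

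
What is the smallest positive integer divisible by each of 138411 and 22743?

138411 = 3² · 7 · 13³; 22743 = 3² · 7 · 19²
max exponents: 3² · 7 · 13³ · 19² = 49966371

49966371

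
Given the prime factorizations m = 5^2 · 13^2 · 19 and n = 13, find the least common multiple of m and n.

max exponent per prime: 5^2 · 13^2 · 19 = 80275

80275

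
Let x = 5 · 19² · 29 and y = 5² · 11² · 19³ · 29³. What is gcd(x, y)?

52345

min exponent per shared prime: 5 · 19² · 29 = 52345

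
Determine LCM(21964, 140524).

40611436

21964 = 2² · 17² · 19; 140524 = 2² · 19 · 43²
max exponents: 2² · 17² · 19 · 43² = 40611436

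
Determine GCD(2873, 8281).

Euclid: 8281 = 2·2873 + 2535; 2873 = 1·2535 + 338; 2535 = 7·338 + 169; 338 = 2·169 + 0. Last nonzero remainder: 169.

169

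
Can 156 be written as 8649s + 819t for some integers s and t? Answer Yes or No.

gcd(8649, 819): 8649 = 10·819 + 459; 819 = 1·459 + 360; 459 = 1·360 + 99; 360 = 3·99 + 63; 99 = 1·63 + 36; 63 = 1·36 + 27; 36 = 1·27 + 9; 27 = 3·9 + 0 → 9
9 does not divide 156, so a solution does not exist.

No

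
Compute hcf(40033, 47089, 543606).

49

gcd(40033, 47089): 47089 = 1·40033 + 7056; 40033 = 5·7056 + 4753; 7056 = 1·4753 + 2303; 4753 = 2·2303 + 147; 2303 = 15·147 + 98; 147 = 1·98 + 49; 98 = 2·49 + 0 → 49
gcd(49, 543606): 543606 = 11094·49 + 0 → 49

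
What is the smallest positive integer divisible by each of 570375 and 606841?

346126935375

570375 = 3³ · 5³ · 13²; 606841 = 19² · 41²
max exponents: 3³ · 5³ · 13² · 19² · 41² = 346126935375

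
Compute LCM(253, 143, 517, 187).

253 = 11 · 23; 143 = 11 · 13; 517 = 11 · 47; 187 = 11 · 17
lcm takes max exponent of each prime: 11 · 13 · 17 · 23 · 47 = 2627911

2627911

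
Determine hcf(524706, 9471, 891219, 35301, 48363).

21

524706 = 2 · 3 · 7 · 13 · 31²; 9471 = 3 · 7 · 11 · 41; 891219 = 3 · 7 · 31 · 37²; 35301 = 3 · 7 · 41²; 48363 = 3 · 7³ · 47
gcd takes min exponent of each prime: 3 · 7 = 21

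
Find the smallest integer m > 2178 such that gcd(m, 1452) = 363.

Multiples of 363 above 2178: 363·7, 363·8, … . Need the cofactor coprime to 1452/363 = 4.
Checking s = 7, 8, … the first with gcd(s, 4) = 1 is s = 7, giving 2541.

2541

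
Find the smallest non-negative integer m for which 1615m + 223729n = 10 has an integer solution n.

32555

Euclid: 223729 = 138·1615 + 859; 1615 = 1·859 + 756; 859 = 1·756 + 103; 756 = 7·103 + 35; 103 = 2·35 + 33; 35 = 1·33 + 2; 33 = 16·2 + 1; 2 = 2·1 + 0 → gcd = 1; 10 = 1·10.
Back-substitution yields 1615·(-108609) + 223729·(784) = 1, so one solution is m = -108609·10 = -1086090, n = 784·10 = 7840.
Solutions in m differ by 223729/1 = 223729; the one in [0, 223729) is -1086090 mod 223729 = 32555.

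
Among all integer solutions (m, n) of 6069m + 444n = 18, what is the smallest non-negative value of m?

18

Reduce mod 444: 6069m ≡ 18 (mod 444). With g = gcd(6069, 444) = 3 dividing 18, divide through: 2023m ≡ 6 (mod 148).
Since gcd(2023, 148) = 1, m ≡ 6·(2023)⁻¹ ≡ 18 (mod 148). Smallest non-negative: 18.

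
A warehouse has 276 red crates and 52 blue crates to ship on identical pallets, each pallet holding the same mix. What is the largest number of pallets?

276 = 2² · 3 · 23
52 = 2² · 13
Common: 2² = 4

4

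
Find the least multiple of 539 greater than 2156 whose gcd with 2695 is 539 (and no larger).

3234

2695 = 539·5. Any m with gcd(m, 2695) = 539 is a multiple of 539, say 539s, with s coprime to 5.
Need s > 2156/539, so s ≥ 5. First s ≥ 5 with gcd(s, 5) = 1 is s = 6. Thus m = 539·6 = 3234.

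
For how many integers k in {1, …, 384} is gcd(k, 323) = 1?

343

323 = 17·19. Inclusion–exclusion on these primes:
384 − ⌊384/17⌋ − ⌊384/19⌋ + ⌊384/323⌋ = 343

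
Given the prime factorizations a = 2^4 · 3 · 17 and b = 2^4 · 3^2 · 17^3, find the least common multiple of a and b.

max exponent per prime: 2^4 · 3^2 · 17^3 = 707472

707472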